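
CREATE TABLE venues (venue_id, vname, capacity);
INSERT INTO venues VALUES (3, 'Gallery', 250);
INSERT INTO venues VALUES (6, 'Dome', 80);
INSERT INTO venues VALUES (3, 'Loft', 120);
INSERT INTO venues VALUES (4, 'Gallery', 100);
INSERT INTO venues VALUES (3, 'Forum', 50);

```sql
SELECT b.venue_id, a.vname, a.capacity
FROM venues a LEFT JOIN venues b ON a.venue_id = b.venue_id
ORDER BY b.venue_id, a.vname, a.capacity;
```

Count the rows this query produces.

LEFT JOIN keeps every row from `venues a`; unmatched rows get NULL for `venues b`'s columns.
Matching on a.venue_id = b.venue_id.
- a (venue_id=3) pairs with 3 row(s) of b.
- a (venue_id=6) pairs with 1 row(s) of b.
- a (venue_id=3) pairs with 3 row(s) of b.
- a (venue_id=4) pairs with 1 row(s) of b.
- a (venue_id=3) pairs with 3 row(s) of b.
Total: 11 rows.

11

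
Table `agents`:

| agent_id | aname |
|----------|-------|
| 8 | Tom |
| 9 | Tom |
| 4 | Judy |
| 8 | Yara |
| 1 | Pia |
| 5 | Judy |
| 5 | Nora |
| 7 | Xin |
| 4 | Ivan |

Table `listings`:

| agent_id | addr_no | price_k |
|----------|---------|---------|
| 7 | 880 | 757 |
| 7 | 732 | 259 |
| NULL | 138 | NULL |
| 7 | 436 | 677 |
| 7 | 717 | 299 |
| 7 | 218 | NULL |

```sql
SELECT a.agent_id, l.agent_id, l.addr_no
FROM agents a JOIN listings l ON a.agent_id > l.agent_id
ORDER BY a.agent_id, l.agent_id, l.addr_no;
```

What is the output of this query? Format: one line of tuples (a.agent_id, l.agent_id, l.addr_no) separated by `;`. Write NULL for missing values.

(8, 7, 218); (8, 7, 218); (8, 7, 436); (8, 7, 436); (8, 7, 717); (8, 7, 717); (8, 7, 732); (8, 7, 732); (8, 7, 880); (8, 7, 880); (9, 7, 218); (9, 7, 436); (9, 7, 717); (9, 7, 732); (9, 7, 880)

INNER JOIN keeps only pairs where the ON condition holds.
Matching on a.agent_id > l.agent_id. A NULL in a compared column never satisfies the condition.
- a row (agent_id=8): matches 5 l row(s) → 5 output row(s).
- a row (agent_id=9): matches 5 l row(s) → 5 output row(s).
- a row (agent_id=4): no match → dropped.
- a row (agent_id=8): matches 5 l row(s) → 5 output row(s).
- a row (agent_id=1): no match → dropped.
- a row (agent_id=5): no match → dropped.
- a row (agent_id=5): no match → dropped.
- a row (agent_id=7): no match → dropped.
- a row (agent_id=4): no match → dropped.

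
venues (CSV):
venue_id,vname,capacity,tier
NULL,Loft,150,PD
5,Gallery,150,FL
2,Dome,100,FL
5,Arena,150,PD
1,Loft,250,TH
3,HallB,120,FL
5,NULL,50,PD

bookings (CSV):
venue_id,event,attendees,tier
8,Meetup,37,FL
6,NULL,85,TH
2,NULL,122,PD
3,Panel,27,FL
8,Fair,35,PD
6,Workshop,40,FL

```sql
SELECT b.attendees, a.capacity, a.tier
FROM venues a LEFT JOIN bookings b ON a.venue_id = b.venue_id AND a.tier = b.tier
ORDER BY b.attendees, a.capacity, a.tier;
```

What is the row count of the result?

7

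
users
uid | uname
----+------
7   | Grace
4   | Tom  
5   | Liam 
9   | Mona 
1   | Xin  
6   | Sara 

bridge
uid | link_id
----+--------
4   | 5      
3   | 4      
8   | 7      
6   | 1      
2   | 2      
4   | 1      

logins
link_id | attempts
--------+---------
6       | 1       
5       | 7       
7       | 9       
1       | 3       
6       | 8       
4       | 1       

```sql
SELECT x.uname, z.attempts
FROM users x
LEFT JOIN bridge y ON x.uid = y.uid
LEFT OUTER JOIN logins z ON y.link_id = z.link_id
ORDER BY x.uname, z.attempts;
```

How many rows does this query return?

Step 1 — x LEFT JOIN y on uid → 7 row(s).
Then LEFT JOIN `logins z` on link_id: each of those 7 rows is kept; rows whose y.link_id has no match in z get NULL for z's columns.
Result: 7 row(s).

7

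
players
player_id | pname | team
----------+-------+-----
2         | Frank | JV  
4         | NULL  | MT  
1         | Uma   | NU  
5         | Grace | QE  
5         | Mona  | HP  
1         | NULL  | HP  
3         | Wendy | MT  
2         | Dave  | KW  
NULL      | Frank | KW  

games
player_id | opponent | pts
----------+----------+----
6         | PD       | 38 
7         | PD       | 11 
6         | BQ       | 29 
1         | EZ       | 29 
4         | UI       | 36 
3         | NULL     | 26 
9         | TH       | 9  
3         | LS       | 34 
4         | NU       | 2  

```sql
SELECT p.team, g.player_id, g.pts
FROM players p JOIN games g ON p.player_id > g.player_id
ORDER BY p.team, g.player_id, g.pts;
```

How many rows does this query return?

INNER JOIN keeps only pairs where the ON condition holds.
Matching on p.player_id > g.player_id. A NULL in a compared column never satisfies the condition.
- p (player_id=2) pairs with 1 row(s) of g.
- p (player_id=4) pairs with 3 row(s) of g.
- p (player_id=1) has no partner → excluded.
- p (player_id=5) pairs with 5 row(s) of g.
- p (player_id=5) pairs with 5 row(s) of g.
- p (player_id=1) has no partner → excluded.
- p (player_id=3) pairs with 1 row(s) of g.
- p (player_id=2) pairs with 1 row(s) of g.
- p (player_id=NULL) has no partner → excluded.
Total: 16 rows.

16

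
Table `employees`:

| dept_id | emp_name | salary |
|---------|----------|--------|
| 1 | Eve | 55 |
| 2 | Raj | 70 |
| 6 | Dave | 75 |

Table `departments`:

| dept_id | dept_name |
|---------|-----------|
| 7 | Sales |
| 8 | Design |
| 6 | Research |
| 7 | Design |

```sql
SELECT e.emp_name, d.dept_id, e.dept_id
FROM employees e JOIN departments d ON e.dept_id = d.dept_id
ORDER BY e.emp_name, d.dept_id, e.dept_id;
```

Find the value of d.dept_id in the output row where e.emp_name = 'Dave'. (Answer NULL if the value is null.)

6

INNER JOIN keeps only pairs where the ON condition holds.
Matching on e.dept_id = d.dept_id.
Matched pairs: 1.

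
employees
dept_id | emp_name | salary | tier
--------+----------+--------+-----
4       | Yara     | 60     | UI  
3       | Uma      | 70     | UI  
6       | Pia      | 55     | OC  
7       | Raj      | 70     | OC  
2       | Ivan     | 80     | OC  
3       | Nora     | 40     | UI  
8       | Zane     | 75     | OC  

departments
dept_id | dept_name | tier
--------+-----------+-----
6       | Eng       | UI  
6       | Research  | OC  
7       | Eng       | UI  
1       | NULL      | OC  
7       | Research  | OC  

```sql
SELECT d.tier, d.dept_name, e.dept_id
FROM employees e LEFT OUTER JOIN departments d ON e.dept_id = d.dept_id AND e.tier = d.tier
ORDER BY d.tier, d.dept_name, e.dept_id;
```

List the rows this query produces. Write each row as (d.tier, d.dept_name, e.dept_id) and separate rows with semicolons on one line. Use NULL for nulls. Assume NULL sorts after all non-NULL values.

(OC, Research, 6); (OC, Research, 7); (NULL, NULL, 2); (NULL, NULL, 3); (NULL, NULL, 3); (NULL, NULL, 4); (NULL, NULL, 8)

LEFT JOIN keeps every row from `employees`; unmatched rows get NULL for `departments`'s columns.
Matching on e.dept_id = d.dept_id AND e.tier = d.tier.
- dept_id=4, tier=UI: no d row matches, row kept with d columns NULL.
- dept_id=3, tier=UI: no d row matches, row kept with d columns NULL.
- dept_id=6, tier=OC: 1 matching d row(s), so 1 row(s) emitted.
- dept_id=7, tier=OC: 1 matching d row(s), so 1 row(s) emitted.
- dept_id=2, tier=OC: no d row matches, row kept with d columns NULL.
- dept_id=3, tier=UI: no d row matches, row kept with d columns NULL.
- dept_id=8, tier=OC: no d row matches, row kept with d columns NULL.
After projecting and ordering:
d.tier | d.dept_name | e.dept_id
OC | Research | 6
OC | Research | 7
NULL | NULL | 2
NULL | NULL | 3
NULL | NULL | 3
NULL | NULL | 4
NULL | NULL | 8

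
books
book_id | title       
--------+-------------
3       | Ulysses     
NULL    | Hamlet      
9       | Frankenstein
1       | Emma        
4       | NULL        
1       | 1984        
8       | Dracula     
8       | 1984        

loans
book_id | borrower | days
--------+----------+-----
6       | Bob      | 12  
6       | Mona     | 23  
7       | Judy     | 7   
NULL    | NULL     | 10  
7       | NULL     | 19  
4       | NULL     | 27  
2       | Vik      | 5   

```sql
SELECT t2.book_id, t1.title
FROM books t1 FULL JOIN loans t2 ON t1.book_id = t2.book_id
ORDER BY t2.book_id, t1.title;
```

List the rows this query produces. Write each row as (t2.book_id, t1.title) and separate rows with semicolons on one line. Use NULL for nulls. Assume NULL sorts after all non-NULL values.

FULL OUTER JOIN keeps every row from both sides; unmatched rows get NULL for the other side's columns.
Matching on t1.book_id = t2.book_id. A NULL in a compared column never satisfies the condition.
- t1 row (book_id=3): no match → kept, t2 columns NULL.
- t1 row (book_id=NULL): no match → kept, t2 columns NULL.
- t1 row (book_id=9): no match → kept, t2 columns NULL.
- t1 row (book_id=1): no match → kept, t2 columns NULL.
- t1 row (book_id=4): matches 1 t2 row(s) → 1 output row(s).
- t1 row (book_id=1): no match → kept, t2 columns NULL.
- t1 row (book_id=8): no match → kept, t2 columns NULL.
- t1 row (book_id=8): no match → kept, t2 columns NULL.
- plus 6 unmatched t2 row(s), each kept with NULL t1 columns.

(2, NULL); (4, NULL); (6, NULL); (6, NULL); (7, NULL); (7, NULL); (NULL, 1984); (NULL, 1984); (NULL, Dracula); (NULL, Emma); (NULL, Frankenstein); (NULL, Hamlet); (NULL, Ulysses); (NULL, NULL)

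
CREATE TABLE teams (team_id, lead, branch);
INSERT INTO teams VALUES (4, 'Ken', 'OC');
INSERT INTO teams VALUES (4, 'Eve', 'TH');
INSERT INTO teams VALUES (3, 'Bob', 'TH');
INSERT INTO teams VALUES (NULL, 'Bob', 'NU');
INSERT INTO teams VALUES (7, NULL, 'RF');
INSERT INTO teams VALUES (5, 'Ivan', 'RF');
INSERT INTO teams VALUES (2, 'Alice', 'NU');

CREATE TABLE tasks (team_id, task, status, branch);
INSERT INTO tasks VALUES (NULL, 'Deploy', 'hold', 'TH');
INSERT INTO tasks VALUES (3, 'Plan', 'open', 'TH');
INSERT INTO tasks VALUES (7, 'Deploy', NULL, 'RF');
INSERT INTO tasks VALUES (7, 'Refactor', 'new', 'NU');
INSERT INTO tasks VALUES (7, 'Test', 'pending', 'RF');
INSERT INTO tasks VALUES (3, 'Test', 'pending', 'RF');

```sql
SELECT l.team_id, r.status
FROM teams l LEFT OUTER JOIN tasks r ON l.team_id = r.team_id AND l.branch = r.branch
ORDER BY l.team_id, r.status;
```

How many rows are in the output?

8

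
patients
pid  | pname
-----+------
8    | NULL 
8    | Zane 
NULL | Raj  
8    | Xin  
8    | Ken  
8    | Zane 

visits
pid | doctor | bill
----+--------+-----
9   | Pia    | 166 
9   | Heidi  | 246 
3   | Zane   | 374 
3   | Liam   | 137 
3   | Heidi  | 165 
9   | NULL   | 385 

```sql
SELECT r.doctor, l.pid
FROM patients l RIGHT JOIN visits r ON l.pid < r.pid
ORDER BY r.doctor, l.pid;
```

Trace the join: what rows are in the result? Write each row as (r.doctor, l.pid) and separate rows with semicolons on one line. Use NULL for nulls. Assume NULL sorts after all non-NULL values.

(Heidi, 8); (Heidi, 8); (Heidi, 8); (Heidi, 8); (Heidi, 8); (Heidi, NULL); (Liam, NULL); (Pia, 8); (Pia, 8); (Pia, 8); (Pia, 8); (Pia, 8); (Zane, NULL); (NULL, 8); (NULL, 8); (NULL, 8); (NULL, 8); (NULL, 8)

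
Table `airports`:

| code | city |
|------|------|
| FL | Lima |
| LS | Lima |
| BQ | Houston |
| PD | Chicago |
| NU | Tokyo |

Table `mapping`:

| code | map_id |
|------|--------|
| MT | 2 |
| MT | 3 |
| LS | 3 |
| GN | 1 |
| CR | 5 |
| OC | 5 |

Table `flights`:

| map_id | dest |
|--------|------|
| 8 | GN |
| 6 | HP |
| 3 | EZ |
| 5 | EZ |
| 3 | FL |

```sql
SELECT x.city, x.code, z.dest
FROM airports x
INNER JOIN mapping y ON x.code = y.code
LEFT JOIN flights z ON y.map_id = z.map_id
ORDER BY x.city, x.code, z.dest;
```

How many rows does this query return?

2

Step 1 — x INNER JOIN y on code → 1 row(s).
Then LEFT JOIN `flights z` on map_id: each of those 1 rows is kept; rows whose y.map_id has no match in z get NULL for z's columns.
Result: 2 row(s).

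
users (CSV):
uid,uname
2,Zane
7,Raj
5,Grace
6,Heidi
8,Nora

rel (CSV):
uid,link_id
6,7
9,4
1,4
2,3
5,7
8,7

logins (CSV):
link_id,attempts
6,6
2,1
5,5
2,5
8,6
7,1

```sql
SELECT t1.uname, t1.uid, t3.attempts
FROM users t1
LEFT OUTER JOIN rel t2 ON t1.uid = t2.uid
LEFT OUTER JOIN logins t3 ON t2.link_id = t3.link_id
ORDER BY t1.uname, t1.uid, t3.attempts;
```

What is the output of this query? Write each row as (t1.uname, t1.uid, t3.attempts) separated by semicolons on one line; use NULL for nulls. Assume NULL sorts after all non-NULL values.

(Grace, 5, 1); (Heidi, 6, 1); (Nora, 8, 1); (Raj, 7, NULL); (Zane, 2, NULL)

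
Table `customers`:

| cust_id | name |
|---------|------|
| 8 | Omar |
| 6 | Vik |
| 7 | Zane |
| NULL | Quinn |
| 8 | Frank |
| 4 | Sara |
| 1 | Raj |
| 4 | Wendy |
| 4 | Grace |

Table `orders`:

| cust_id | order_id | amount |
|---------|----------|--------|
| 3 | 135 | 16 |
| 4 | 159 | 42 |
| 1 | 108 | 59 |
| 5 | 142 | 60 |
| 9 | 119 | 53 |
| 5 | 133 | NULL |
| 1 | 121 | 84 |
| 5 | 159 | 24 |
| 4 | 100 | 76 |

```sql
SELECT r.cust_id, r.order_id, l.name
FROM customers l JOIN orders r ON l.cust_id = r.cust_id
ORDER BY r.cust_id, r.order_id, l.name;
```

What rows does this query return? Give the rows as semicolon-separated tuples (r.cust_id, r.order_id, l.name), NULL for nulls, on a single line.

(1, 108, Raj); (1, 121, Raj); (4, 100, Grace); (4, 100, Sara); (4, 100, Wendy); (4, 159, Grace); (4, 159, Sara); (4, 159, Wendy)

INNER JOIN keeps only pairs where the ON condition holds.
Matching on l.cust_id = r.cust_id. A NULL in a compared column never satisfies the condition.
- cust_id=8: no matching r row, dropped.
- cust_id=6: no matching r row, dropped.
- cust_id=7: no matching r row, dropped.
- cust_id=NULL: no matching r row, dropped.
- cust_id=8: no matching r row, dropped.
- cust_id=4: 2 matching r row(s), so 2 row(s) emitted.
- cust_id=1: 2 matching r row(s), so 2 row(s) emitted.
- cust_id=4: 2 matching r row(s), so 2 row(s) emitted.
- cust_id=4: 2 matching r row(s), so 2 row(s) emitted.
After projecting and ordering:
r.cust_id | r.order_id | l.name
1 | 108 | Raj
1 | 121 | Raj
4 | 100 | Grace
4 | 100 | Sara
4 | 100 | Wendy
4 | 159 | Grace
4 | 159 | Sara
4 | 159 | Wendy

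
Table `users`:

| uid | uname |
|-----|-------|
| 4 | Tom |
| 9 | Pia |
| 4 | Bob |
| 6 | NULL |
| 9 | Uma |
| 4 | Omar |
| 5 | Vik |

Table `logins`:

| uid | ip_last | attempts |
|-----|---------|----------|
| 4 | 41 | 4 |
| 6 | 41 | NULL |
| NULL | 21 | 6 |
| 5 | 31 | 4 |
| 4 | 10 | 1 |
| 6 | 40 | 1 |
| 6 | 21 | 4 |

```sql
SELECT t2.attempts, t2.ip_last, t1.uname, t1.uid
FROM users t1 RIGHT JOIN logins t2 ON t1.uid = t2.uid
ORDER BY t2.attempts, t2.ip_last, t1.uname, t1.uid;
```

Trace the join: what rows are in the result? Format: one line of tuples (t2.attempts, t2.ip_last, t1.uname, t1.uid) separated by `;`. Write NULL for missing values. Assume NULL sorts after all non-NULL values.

(1, 10, Bob, 4); (1, 10, Omar, 4); (1, 10, Tom, 4); (1, 40, NULL, 6); (4, 21, NULL, 6); (4, 31, Vik, 5); (4, 41, Bob, 4); (4, 41, Omar, 4); (4, 41, Tom, 4); (6, 21, NULL, NULL); (NULL, 41, NULL, 6)

RIGHT JOIN keeps every row from `logins`; unmatched rows get NULL for `users`'s columns.
Matching on t1.uid = t2.uid. A NULL in a compared column never satisfies the condition.
- t1[0] uid=4 → 2 match(es) in t2 → 2 row(s).
- t1[1] uid=9 → no match.
- t1[2] uid=4 → 2 match(es) in t2 → 2 row(s).
- t1[3] uid=6 → 3 match(es) in t2 → 3 row(s).
- t1[4] uid=9 → no match.
- t1[5] uid=4 → 2 match(es) in t2 → 2 row(s).
- t1[6] uid=5 → 1 match(es) in t2 → 1 row(s).
- plus 1 unmatched t2 row(s), each kept with NULL t1 columns.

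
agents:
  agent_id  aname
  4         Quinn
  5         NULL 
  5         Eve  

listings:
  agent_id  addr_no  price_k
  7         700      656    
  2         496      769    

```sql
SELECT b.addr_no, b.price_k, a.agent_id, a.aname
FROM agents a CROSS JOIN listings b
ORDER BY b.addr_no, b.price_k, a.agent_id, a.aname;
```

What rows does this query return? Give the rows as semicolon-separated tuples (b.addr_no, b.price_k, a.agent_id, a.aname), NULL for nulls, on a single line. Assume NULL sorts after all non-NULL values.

(496, 769, 4, Quinn); (496, 769, 5, Eve); (496, 769, 5, NULL); (700, 656, 4, Quinn); (700, 656, 5, Eve); (700, 656, 5, NULL)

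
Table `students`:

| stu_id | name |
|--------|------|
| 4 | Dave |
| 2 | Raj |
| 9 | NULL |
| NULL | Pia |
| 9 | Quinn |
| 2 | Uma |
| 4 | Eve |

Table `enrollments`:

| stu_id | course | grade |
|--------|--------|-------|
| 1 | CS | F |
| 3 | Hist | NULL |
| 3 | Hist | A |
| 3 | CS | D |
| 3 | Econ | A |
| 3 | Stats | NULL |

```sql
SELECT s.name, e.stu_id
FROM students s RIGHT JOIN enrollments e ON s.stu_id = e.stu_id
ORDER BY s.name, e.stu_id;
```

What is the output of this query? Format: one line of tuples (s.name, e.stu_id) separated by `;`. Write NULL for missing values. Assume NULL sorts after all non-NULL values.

(NULL, 1); (NULL, 3); (NULL, 3); (NULL, 3); (NULL, 3); (NULL, 3)

RIGHT JOIN keeps every row from `enrollments`; unmatched rows get NULL for `students`'s columns.
Matching on s.stu_id = e.stu_id. A NULL in a compared column never satisfies the condition.
Matched pairs: 0; unmatched e rows kept: 6.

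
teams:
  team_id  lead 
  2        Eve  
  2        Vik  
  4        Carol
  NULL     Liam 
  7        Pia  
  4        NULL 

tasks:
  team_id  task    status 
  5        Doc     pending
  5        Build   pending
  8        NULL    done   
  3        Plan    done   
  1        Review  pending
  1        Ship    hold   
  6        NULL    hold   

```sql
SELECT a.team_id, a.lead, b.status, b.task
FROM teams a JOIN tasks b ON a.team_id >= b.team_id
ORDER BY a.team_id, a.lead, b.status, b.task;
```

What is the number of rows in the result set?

INNER JOIN keeps only pairs where the ON condition holds.
Matching on a.team_id >= b.team_id. A NULL in a compared column never satisfies the condition.
Matched pairs: 16.
Total: 16 rows.

16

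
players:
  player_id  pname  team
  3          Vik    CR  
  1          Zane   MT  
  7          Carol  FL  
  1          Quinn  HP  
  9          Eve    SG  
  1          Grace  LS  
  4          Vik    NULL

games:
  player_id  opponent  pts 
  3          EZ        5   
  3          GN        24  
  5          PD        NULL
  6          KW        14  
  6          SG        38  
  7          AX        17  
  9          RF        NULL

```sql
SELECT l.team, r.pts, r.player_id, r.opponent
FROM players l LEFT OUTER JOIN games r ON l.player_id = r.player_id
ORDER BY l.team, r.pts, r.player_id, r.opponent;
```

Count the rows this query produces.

8

LEFT JOIN keeps every row from `players`; unmatched rows get NULL for `games`'s columns.
Matching on l.player_id = r.player_id.
- l (player_id=3) pairs with 2 row(s) of r.
- l (player_id=1) has no partner → padded with NULL.
- l (player_id=7) pairs with 1 row(s) of r.
- l (player_id=1) has no partner → padded with NULL.
- l (player_id=9) pairs with 1 row(s) of r.
- l (player_id=1) has no partner → padded with NULL.
- l (player_id=4) has no partner → padded with NULL.
Total: 4 matched + 4 padded = 8 rows.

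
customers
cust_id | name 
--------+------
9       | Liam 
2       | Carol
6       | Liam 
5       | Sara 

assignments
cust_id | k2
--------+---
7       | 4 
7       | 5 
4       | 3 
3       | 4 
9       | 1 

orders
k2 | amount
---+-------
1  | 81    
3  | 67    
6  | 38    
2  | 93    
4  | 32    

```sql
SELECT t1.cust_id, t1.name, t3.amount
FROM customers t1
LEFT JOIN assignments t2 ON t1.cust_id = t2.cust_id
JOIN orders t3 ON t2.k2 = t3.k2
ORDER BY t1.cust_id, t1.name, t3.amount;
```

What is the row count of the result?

1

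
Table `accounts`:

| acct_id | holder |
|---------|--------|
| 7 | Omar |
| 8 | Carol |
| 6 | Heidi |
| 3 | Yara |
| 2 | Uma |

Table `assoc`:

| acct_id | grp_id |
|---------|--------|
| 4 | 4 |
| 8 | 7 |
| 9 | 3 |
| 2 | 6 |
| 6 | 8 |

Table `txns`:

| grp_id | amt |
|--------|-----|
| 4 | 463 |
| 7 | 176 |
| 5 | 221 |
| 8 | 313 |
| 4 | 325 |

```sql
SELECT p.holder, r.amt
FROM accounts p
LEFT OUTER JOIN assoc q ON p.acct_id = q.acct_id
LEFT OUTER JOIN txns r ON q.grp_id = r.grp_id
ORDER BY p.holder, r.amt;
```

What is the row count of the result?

5

Step 1 — p LEFT JOIN q on acct_id → 5 row(s).
Then LEFT JOIN `txns r` on grp_id: each of those 5 rows is kept; rows whose q.grp_id has no match in r get NULL for r's columns.
Result: 5 row(s).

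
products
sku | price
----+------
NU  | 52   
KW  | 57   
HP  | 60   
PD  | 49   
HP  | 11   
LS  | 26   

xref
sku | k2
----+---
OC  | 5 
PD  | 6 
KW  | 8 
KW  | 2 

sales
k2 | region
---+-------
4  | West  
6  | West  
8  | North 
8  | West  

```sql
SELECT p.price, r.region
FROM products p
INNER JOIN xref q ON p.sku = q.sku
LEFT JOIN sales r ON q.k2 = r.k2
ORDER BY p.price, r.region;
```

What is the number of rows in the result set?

Joins associate left-to-right: products INNER JOIN xref on sku gives 3 intermediate row(s).
Then LEFT JOIN `sales r` on k2: each of those 3 rows is kept; rows whose q.k2 has no match in r get NULL for r's columns.
Result: 4 row(s).

4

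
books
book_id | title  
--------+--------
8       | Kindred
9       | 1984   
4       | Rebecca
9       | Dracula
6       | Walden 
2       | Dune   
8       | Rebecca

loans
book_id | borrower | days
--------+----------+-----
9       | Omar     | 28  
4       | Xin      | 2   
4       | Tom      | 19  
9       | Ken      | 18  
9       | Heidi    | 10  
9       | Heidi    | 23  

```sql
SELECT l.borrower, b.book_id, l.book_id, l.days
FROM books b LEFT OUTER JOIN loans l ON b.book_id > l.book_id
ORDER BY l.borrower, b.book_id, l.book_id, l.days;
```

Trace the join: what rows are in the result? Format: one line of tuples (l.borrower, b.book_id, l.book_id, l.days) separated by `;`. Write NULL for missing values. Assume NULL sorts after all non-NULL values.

LEFT JOIN keeps every row from `books`; unmatched rows get NULL for `loans`'s columns.
Matching on b.book_id > l.book_id.
Matched pairs: 10; unmatched b rows kept: 2.

(Tom, 6, 4, 19); (Tom, 8, 4, 19); (Tom, 8, 4, 19); (Tom, 9, 4, 19); (Tom, 9, 4, 19); (Xin, 6, 4, 2); (Xin, 8, 4, 2); (Xin, 8, 4, 2); (Xin, 9, 4, 2); (Xin, 9, 4, 2); (NULL, 2, NULL, NULL); (NULL, 4, NULL, NULL)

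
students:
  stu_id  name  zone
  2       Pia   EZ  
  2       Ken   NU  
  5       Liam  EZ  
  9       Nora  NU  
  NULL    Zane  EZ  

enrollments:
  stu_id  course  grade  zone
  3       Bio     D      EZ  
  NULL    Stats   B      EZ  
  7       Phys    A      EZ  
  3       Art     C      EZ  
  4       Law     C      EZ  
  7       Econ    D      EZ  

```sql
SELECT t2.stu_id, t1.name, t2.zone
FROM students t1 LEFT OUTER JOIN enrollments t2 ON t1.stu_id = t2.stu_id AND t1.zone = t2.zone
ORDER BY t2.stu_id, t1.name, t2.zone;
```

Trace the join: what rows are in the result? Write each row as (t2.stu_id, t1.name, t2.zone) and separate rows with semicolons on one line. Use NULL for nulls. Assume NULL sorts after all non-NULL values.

(NULL, Ken, NULL); (NULL, Liam, NULL); (NULL, Nora, NULL); (NULL, Pia, NULL); (NULL, Zane, NULL)

LEFT JOIN keeps every row from `students`; unmatched rows get NULL for `enrollments`'s columns.
Matching on t1.stu_id = t2.stu_id AND t1.zone = t2.zone. A NULL in a compared column never satisfies the condition.
- stu_id=2, zone=EZ: no t2 row matches, row kept with t2 columns NULL.
- stu_id=2, zone=NU: no t2 row matches, row kept with t2 columns NULL.
- stu_id=5, zone=EZ: no t2 row matches, row kept with t2 columns NULL.
- stu_id=9, zone=NU: no t2 row matches, row kept with t2 columns NULL.
- stu_id=NULL, zone=EZ: no t2 row matches, row kept with t2 columns NULL.
After projecting and ordering:
t2.stu_id | t1.name | t2.zone
NULL | Ken | NULL
NULL | Liam | NULL
NULL | Nora | NULL
NULL | Pia | NULL
NULL | Zane | NULL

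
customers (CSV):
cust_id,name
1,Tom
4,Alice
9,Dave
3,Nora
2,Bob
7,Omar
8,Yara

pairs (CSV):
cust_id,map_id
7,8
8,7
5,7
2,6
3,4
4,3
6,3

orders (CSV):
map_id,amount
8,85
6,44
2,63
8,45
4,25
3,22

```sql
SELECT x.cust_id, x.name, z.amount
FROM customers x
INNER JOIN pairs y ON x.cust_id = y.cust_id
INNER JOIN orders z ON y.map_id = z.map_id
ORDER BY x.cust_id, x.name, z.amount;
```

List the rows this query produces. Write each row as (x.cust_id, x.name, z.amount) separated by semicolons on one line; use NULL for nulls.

(2, Bob, 44); (3, Nora, 25); (4, Alice, 22); (7, Omar, 45); (7, Omar, 85)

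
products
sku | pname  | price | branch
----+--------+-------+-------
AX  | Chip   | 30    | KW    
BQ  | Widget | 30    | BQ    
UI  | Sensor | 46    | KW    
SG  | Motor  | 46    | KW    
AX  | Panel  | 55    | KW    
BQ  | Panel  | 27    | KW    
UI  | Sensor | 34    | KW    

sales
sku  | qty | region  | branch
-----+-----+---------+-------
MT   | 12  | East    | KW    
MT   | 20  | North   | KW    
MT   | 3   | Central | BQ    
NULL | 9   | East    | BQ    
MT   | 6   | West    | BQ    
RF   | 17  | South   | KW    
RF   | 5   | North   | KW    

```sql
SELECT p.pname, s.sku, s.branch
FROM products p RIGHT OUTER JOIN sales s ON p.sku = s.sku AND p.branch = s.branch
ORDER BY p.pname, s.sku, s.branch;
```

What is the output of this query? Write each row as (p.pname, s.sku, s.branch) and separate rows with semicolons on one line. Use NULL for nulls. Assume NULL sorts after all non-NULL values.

RIGHT JOIN keeps every row from `sales`; unmatched rows get NULL for `products`'s columns.
Matching on p.sku = s.sku AND p.branch = s.branch. A NULL in a compared column never satisfies the condition.
- sku=AX, branch=KW: no matching s row.
- sku=BQ, branch=BQ: no matching s row.
- sku=UI, branch=KW: no matching s row.
- sku=SG, branch=KW: no matching s row.
- sku=AX, branch=KW: no matching s row.
- sku=BQ, branch=KW: no matching s row.
- sku=UI, branch=KW: no matching s row.
- 7 s row(s) had no p match → kept, p columns NULL.
After projecting and ordering:
p.pname | s.sku | s.branch
NULL | MT | BQ
NULL | MT | BQ
NULL | MT | KW
NULL | MT | KW
NULL | RF | KW
NULL | RF | KW
NULL | NULL | BQ

(NULL, MT, BQ); (NULL, MT, BQ); (NULL, MT, KW); (NULL, MT, KW); (NULL, RF, KW); (NULL, RF, KW); (NULL, NULL, BQ)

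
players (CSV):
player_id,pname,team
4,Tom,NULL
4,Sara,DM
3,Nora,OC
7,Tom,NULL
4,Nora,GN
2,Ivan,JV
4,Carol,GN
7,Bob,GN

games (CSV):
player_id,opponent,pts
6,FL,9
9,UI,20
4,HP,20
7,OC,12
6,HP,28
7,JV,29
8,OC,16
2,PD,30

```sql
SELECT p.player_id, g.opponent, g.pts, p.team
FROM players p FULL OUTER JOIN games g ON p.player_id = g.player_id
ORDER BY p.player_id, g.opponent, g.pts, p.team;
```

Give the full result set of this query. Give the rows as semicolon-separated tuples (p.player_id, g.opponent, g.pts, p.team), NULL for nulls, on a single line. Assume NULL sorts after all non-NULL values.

(2, PD, 30, JV); (3, NULL, NULL, OC); (4, HP, 20, DM); (4, HP, 20, GN); (4, HP, 20, GN); (4, HP, 20, NULL); (7, JV, 29, GN); (7, JV, 29, NULL); (7, OC, 12, GN); (7, OC, 12, NULL); (NULL, FL, 9, NULL); (NULL, HP, 28, NULL); (NULL, OC, 16, NULL); (NULL, UI, 20, NULL)

FULL OUTER JOIN keeps every row from both sides; unmatched rows get NULL for the other side's columns.
Matching on p.player_id = g.player_id.
Matched pairs: 9; unmatched p rows kept: 1; unmatched g rows kept: 4.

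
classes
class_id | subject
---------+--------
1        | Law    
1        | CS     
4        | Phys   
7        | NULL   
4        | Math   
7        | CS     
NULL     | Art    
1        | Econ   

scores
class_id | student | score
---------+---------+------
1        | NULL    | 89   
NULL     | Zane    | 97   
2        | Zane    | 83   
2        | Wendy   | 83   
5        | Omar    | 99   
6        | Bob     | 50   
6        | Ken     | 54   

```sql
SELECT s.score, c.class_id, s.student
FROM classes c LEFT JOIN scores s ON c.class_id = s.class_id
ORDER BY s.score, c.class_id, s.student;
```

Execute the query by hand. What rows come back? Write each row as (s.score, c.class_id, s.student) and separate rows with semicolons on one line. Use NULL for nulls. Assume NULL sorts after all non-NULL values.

(89, 1, NULL); (89, 1, NULL); (89, 1, NULL); (NULL, 4, NULL); (NULL, 4, NULL); (NULL, 7, NULL); (NULL, 7, NULL); (NULL, NULL, NULL)

LEFT JOIN keeps every row from `classes`; unmatched rows get NULL for `scores`'s columns.
Matching on c.class_id = s.class_id. A NULL in a compared column never satisfies the condition.
- c[0] class_id=1 → 1 match(es) in s → 1 row(s).
- c[1] class_id=1 → 1 match(es) in s → 1 row(s).
- c[2] class_id=4 → no match; kept with NULLs on the s side.
- c[3] class_id=7 → no match; kept with NULLs on the s side.
- c[4] class_id=4 → no match; kept with NULLs on the s side.
- c[5] class_id=7 → no match; kept with NULLs on the s side.
- c[6] class_id=NULL → no match; kept with NULLs on the s side.
- c[7] class_id=1 → 1 match(es) in s → 1 row(s).
After projecting and ordering:
s.score | c.class_id | s.student
89 | 1 | NULL
89 | 1 | NULL
89 | 1 | NULL
NULL | 4 | NULL
NULL | 4 | NULL
NULL | 7 | NULL
NULL | 7 | NULL
NULL | NULL | NULL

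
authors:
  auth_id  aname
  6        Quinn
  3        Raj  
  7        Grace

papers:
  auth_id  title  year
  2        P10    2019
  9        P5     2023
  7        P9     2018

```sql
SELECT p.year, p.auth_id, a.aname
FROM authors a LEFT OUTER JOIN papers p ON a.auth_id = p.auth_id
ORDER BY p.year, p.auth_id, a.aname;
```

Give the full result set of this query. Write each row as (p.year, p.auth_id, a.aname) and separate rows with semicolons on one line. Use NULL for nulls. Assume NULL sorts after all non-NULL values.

LEFT JOIN keeps every row from `authors`; unmatched rows get NULL for `papers`'s columns.
Matching on a.auth_id = p.auth_id.
Matched pairs: 1; unmatched a rows kept: 2.

(2018, 7, Grace); (NULL, NULL, Quinn); (NULL, NULL, Raj)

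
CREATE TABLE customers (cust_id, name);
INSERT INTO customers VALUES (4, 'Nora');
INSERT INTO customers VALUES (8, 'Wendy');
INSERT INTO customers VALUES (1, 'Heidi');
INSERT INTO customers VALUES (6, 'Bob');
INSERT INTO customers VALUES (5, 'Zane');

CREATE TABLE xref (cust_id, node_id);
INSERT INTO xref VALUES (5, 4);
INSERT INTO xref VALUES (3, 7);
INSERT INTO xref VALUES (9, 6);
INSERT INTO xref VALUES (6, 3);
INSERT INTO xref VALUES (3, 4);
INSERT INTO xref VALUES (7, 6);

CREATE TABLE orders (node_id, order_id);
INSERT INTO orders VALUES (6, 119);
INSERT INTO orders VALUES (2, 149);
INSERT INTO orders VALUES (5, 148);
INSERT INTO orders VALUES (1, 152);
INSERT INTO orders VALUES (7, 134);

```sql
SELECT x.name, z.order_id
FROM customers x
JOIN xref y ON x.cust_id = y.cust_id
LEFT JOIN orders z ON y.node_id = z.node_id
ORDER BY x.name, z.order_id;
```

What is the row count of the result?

Evaluate left to right. First `customers x INNER JOIN xref y` on cust_id: 2 row(s).
Then LEFT JOIN `orders z` on node_id: each of those 2 rows is kept; rows whose y.node_id has no match in z get NULL for z's columns.
Result: 2 row(s).

2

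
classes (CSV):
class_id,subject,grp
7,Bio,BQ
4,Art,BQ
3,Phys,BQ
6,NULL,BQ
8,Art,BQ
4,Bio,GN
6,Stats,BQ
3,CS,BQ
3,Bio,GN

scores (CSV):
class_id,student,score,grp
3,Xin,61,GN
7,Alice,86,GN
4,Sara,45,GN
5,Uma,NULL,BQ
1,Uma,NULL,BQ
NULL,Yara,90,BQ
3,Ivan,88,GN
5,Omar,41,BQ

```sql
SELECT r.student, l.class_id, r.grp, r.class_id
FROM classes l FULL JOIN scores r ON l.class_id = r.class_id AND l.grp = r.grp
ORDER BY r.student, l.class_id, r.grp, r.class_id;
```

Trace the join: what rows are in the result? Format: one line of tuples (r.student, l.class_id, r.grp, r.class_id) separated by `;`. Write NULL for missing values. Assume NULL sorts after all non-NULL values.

(Alice, NULL, GN, 7); (Ivan, 3, GN, 3); (Omar, NULL, BQ, 5); (Sara, 4, GN, 4); (Uma, NULL, BQ, 1); (Uma, NULL, BQ, 5); (Xin, 3, GN, 3); (Yara, NULL, BQ, NULL); (NULL, 3, NULL, NULL); (NULL, 3, NULL, NULL); (NULL, 4, NULL, NULL); (NULL, 6, NULL, NULL); (NULL, 6, NULL, NULL); (NULL, 7, NULL, NULL); (NULL, 8, NULL, NULL)

FULL OUTER JOIN keeps every row from both sides; unmatched rows get NULL for the other side's columns.
Matching on l.class_id = r.class_id AND l.grp = r.grp. A NULL in a compared column never satisfies the condition.
- class_id=7, grp=BQ: no r row matches, row kept with r columns NULL.
- class_id=4, grp=BQ: no r row matches, row kept with r columns NULL.
- class_id=3, grp=BQ: no r row matches, row kept with r columns NULL.
- class_id=6, grp=BQ: no r row matches, row kept with r columns NULL.
- class_id=8, grp=BQ: no r row matches, row kept with r columns NULL.
- class_id=4, grp=GN: 1 matching r row(s), so 1 row(s) emitted.
- class_id=6, grp=BQ: no r row matches, row kept with r columns NULL.
- class_id=3, grp=BQ: no r row matches, row kept with r columns NULL.
- class_id=3, grp=GN: 2 matching r row(s), so 2 row(s) emitted.
- plus 5 unmatched r row(s), each kept with NULL l columns.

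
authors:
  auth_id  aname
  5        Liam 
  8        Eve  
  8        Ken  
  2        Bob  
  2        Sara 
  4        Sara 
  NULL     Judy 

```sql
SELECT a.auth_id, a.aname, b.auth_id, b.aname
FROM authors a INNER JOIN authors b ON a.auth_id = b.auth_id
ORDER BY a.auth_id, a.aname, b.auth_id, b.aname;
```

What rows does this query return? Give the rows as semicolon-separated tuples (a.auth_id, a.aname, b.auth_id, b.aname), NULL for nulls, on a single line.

(2, Bob, 2, Bob); (2, Bob, 2, Sara); (2, Sara, 2, Bob); (2, Sara, 2, Sara); (4, Sara, 4, Sara); (5, Liam, 5, Liam); (8, Eve, 8, Eve); (8, Eve, 8, Ken); (8, Ken, 8, Eve); (8, Ken, 8, Ken)

INNER JOIN keeps only pairs where the ON condition holds.
Matching on a.auth_id = b.auth_id. A NULL in a compared column never satisfies the condition.
- auth_id=5: 1 matching b row(s), so 1 row(s) emitted.
- auth_id=8: 2 matching b row(s), so 2 row(s) emitted.
- auth_id=8: 2 matching b row(s), so 2 row(s) emitted.
- auth_id=2: 2 matching b row(s), so 2 row(s) emitted.
- auth_id=2: 2 matching b row(s), so 2 row(s) emitted.
- auth_id=4: 1 matching b row(s), so 1 row(s) emitted.
- auth_id=NULL: no matching b row, dropped.
After projecting and ordering:
a.auth_id | a.aname | b.auth_id | b.aname
2 | Bob | 2 | Bob
2 | Bob | 2 | Sara
2 | Sara | 2 | Bob
2 | Sara | 2 | Sara
4 | Sara | 4 | Sara
5 | Liam | 5 | Liam
8 | Eve | 8 | Eve
8 | Eve | 8 | Ken
8 | Ken | 8 | Eve
8 | Ken | 8 | Ken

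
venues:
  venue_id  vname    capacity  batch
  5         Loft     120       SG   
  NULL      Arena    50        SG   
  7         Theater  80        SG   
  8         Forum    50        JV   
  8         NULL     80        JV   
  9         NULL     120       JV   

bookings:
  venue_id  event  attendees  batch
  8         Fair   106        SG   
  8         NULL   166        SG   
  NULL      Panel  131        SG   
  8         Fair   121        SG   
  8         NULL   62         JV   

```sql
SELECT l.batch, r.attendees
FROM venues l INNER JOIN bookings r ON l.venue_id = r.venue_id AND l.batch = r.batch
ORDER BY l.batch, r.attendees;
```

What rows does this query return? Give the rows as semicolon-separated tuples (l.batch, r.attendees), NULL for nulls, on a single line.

(JV, 62); (JV, 62)

INNER JOIN keeps only pairs where the ON condition holds.
Matching on l.venue_id = r.venue_id AND l.batch = r.batch. A NULL in a compared column never satisfies the condition.
- l row (venue_id=5, batch=SG): no match → dropped.
- l row (venue_id=NULL, batch=SG): no match → dropped.
- l row (venue_id=7, batch=SG): no match → dropped.
- l row (venue_id=8, batch=JV): matches 1 r row(s) → 1 output row(s).
- l row (venue_id=8, batch=JV): matches 1 r row(s) → 1 output row(s).
- l row (venue_id=9, batch=JV): no match → dropped.
After projecting and ordering:
l.batch | r.attendees
JV | 62
JV | 62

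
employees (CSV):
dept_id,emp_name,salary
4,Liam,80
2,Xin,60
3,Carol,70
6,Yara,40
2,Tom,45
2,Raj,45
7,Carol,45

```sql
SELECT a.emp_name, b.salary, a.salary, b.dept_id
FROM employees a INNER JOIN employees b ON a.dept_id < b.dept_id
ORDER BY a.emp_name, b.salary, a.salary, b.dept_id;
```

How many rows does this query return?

18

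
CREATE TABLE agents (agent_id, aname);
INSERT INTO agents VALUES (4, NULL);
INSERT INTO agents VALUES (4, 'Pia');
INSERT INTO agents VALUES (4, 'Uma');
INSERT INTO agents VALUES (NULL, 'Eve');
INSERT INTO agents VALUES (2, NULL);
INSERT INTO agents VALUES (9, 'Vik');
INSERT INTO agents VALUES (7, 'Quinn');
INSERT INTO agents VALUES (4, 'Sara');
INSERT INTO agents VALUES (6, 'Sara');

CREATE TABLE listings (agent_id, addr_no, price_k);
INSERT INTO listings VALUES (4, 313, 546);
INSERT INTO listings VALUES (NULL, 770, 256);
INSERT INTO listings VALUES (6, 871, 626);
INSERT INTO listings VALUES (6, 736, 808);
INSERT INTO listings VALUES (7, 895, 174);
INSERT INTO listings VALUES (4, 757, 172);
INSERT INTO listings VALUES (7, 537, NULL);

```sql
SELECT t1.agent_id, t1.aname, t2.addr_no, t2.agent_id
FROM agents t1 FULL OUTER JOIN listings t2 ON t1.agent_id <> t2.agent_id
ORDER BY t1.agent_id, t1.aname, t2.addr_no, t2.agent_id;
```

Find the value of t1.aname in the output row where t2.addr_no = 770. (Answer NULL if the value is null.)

NULL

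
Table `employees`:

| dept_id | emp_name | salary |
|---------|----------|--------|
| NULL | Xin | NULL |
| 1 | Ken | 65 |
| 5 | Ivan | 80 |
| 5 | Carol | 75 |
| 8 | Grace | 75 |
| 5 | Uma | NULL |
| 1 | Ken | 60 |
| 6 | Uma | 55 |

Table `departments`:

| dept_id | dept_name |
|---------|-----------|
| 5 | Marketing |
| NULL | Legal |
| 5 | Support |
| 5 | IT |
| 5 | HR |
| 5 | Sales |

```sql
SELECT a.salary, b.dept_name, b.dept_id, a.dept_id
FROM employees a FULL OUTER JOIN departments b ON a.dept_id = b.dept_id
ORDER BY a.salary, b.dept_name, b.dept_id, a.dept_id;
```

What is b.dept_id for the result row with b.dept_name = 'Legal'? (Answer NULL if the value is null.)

NULL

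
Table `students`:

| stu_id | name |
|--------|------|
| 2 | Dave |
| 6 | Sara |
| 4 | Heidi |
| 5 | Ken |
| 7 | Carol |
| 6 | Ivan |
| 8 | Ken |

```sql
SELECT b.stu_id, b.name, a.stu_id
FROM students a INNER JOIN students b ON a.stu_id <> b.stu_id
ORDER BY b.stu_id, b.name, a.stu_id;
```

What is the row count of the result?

40

INNER JOIN keeps only pairs where the ON condition holds.
Matching on a.stu_id <> b.stu_id.
Matched pairs: 40.
Total: 40 rows.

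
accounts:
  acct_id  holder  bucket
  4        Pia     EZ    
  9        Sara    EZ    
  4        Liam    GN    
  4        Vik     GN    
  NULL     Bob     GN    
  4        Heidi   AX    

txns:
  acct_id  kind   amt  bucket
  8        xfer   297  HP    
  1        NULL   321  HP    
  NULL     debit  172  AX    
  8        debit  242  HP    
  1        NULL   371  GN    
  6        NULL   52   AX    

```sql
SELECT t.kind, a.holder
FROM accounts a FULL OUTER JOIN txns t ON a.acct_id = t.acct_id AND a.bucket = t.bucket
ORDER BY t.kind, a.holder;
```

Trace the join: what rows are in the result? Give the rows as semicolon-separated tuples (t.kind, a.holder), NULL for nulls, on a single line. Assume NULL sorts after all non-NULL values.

(debit, NULL); (debit, NULL); (xfer, NULL); (NULL, Bob); (NULL, Heidi); (NULL, Liam); (NULL, Pia); (NULL, Sara); (NULL, Vik); (NULL, NULL); (NULL, NULL); (NULL, NULL)

FULL OUTER JOIN keeps every row from both sides; unmatched rows get NULL for the other side's columns.
Matching on a.acct_id = t.acct_id AND a.bucket = t.bucket. A NULL in a compared column never satisfies the condition.
- acct_id=4, bucket=EZ: no t row matches, row kept with t columns NULL.
- acct_id=9, bucket=EZ: no t row matches, row kept with t columns NULL.
- acct_id=4, bucket=GN: no t row matches, row kept with t columns NULL.
- acct_id=4, bucket=GN: no t row matches, row kept with t columns NULL.
- acct_id=NULL, bucket=GN: no t row matches, row kept with t columns NULL.
- acct_id=4, bucket=AX: no t row matches, row kept with t columns NULL.
- plus 6 unmatched t row(s), each kept with NULL a columns.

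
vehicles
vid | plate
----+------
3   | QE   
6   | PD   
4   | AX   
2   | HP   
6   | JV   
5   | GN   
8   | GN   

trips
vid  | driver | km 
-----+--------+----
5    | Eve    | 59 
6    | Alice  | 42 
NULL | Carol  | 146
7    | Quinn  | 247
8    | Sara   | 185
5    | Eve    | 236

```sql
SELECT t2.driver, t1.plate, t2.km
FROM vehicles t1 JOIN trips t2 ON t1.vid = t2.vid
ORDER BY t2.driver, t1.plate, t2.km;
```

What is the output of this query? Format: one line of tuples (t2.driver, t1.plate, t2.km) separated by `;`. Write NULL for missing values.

(Alice, JV, 42); (Alice, PD, 42); (Eve, GN, 59); (Eve, GN, 236); (Sara, GN, 185)

INNER JOIN keeps only pairs where the ON condition holds.
Matching on t1.vid = t2.vid. A NULL in a compared column never satisfies the condition.
Matched pairs: 5.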